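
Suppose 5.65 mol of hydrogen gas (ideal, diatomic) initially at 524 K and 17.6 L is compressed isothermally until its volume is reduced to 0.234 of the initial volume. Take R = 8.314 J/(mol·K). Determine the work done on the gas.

35800 J

P₁ = nRT₁/V₁ = 5.65×8.314×524/17.6 = 1400 kPa.
Isothermal: T stays 524 K; PV = const ⇒ V₂ = 4.12 L, P₂ = 5980 kPa.
W = nRT ln(V₂/V₁) = 5.65×8.314×524×ln(0.234) = -35800 J.
Work done on the gas = −W_by = 35800 J.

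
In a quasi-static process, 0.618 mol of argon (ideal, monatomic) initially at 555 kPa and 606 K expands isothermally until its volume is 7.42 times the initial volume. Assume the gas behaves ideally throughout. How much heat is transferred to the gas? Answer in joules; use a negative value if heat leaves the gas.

6240 J

V₁ = nRT₁/P₁ = 0.618×8.314×606/555 = 5.61 L.
Isothermal: T stays 606 K; PV = const ⇒ V₂ = 41.6 L, P₂ = 74.8 kPa.
ΔU = 0 (ideal gas, T constant).
W = nRT ln(V₂/V₁) = 0.618×8.314×606×ln(7.42) = 6240 J.
Q = ΔU + W = 6240 J.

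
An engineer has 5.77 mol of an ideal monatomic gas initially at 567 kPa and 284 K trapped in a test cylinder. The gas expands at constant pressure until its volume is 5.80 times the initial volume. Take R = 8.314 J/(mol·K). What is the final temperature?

1650 K

V₁ = nRT₁/P₁ = 5.77×8.314×284/567 = 24.0 L.
Isobaric: P stays 567 kPa; V/T = const ⇒ T₂ = 1650 K, V₂ = 139 L.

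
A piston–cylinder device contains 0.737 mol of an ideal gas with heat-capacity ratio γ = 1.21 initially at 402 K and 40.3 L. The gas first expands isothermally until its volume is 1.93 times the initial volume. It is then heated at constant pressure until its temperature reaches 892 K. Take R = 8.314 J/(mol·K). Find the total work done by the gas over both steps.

4620 J

P₁ = nRT₁/V₁ = 0.737×8.314×402/40.3 = 61.1 kPa.
Step 1 — Isothermal: T stays 402 K; PV = const ⇒ V₂ = 77.8 L, P₂ = 31.7 kPa.
ΔU = 0 (ideal gas, T constant).
W = nRT ln(V₂/V₁) = 0.737×8.314×402×ln(1.93) = 1620 J.
Q = ΔU + W = 1620 J.
State after step 1: P = 31.7 kPa, V = 77.8 L, T = 402 K.
Step 2 — Isobaric: P stays 31.7 kPa; V/T = const ⇒ T₂ = 892 K, V₂ = 173 L.
W = PΔV = 31.7×(173−77.8) kPa·L = 3000 J.
ΔU = nCvΔT = 0.737×39.6×(892−402) = 14300 J.
Q = ΔU + W = nCpΔT = 17300 J.
Net over both steps: W = 4620 J, Q = 18900 J, ΔU = 14300 J.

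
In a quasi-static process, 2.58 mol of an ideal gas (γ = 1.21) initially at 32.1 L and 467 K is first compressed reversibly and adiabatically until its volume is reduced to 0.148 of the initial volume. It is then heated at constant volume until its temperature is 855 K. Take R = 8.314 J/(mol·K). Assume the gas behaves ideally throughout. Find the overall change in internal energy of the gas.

P₁ = nRT₁/V₁ = 2.58×8.314×467/32.1 = 312 kPa.
Step 1 — Adiabatic: TV^(γ−1) = const ⇒ T₂ = 467×(6.76)^0.210 = 698 K; PV^γ = const ⇒ P₂ = 3150 kPa.
ΔU = nCvΔT = 2.58×39.6×(698−467) = 23500 J.
Q = 0 for an adiabatic process, so W = −ΔU = -23500 J.
State after step 1: P = 3150 kPa, V = 4.75 L, T = 698 K.
Step 2 — Isochoric: V stays 4.75 L; P/T = const ⇒ T₂ = 855 K, P₂ = 3860 kPa.
W = 0 (no volume change).
ΔU = nCvΔT = 2.58×39.6×(855−698) = 16100 J.
Q = ΔU = 16100 J.
Net over both steps: W = -23500 J, Q = 16100 J, ΔU = 39600 J.

39600 J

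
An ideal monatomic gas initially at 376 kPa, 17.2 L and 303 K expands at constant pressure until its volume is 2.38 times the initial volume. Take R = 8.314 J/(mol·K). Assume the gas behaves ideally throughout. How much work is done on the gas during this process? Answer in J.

n = P₁V₁/(RT₁) = 376×17.2/(8.314×303) = 2.57 mol.
Isobaric: P stays 376 kPa; V/T = const ⇒ T₂ = 721 K, V₂ = 40.9 L.
W = PΔV = 376×(40.9−17.2) kPa·L = 8920 J.
Work done on the gas = −W_by = -8920 J.

-8920 J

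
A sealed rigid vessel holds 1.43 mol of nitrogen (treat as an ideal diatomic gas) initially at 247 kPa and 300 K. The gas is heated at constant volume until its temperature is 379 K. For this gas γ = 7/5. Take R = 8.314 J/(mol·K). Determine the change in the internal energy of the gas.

2350 J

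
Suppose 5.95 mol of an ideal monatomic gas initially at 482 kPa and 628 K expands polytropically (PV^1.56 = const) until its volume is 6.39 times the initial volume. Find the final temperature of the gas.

222 K

V₁ = nRT₁/P₁ = 5.95×8.314×628/482 = 64.5 L.
Polytropic n=1.56: T₂ = T₁(V₁/V₂)^(n−1) = 628×(0.156)^0.56 = 222 K; P₂ = P₁(V₁/V₂)^n = 26.7 kPa.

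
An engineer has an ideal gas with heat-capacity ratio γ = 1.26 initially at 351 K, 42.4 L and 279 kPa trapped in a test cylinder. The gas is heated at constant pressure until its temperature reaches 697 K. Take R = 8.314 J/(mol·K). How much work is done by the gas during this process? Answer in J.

11700 J

n = P₁V₁/(RT₁) = 279×42.4/(8.314×351) = 4.05 mol.
Isobaric: P stays 279 kPa; V/T = const ⇒ T₂ = 697 K, V₂ = 84.2 L.
W = PΔV = 279×(84.2−42.4) kPa·L = 11700 J.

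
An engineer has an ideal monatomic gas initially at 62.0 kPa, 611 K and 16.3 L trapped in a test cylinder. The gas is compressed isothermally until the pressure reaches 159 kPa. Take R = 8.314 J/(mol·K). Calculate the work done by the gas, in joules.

-952 J

n = P₁V₁/(RT₁) = 62.0×16.3/(8.314×611) = 0.199 mol.
Isothermal: T stays 611 K; PV = const ⇒ V₂ = 6.36 L, P₂ = 159 kPa.
W = nRT ln(V₂/V₁) = 0.199×8.314×611×ln(0.390) = -952 J.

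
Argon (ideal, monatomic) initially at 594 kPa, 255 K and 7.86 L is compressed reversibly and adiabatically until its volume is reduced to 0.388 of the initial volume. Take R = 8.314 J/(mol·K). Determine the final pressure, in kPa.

2880 kPa

Adiabatic: TV^(γ−1) = const ⇒ T₂ = 255×(2.58)^0.667 = 479 K; PV^γ = const ⇒ P₂ = 2880 kPa.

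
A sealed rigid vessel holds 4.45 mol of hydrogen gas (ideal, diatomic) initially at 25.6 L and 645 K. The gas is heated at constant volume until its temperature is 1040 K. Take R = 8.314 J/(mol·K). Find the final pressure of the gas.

P₁ = nRT₁/V₁ = 4.45×8.314×645/25.6 = 932 kPa.
Isochoric: V stays 25.6 L; P/T = const ⇒ T₂ = 1040 K, P₂ = 1500 kPa.

1500 kPa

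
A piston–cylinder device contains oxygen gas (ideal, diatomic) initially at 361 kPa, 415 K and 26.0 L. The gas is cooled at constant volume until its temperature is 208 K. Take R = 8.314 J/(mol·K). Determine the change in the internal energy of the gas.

-11700 J

n = P₁V₁/(RT₁) = 361×26.0/(8.314×415) = 2.72 mol.
Isochoric: V stays 26.0 L; P/T = const ⇒ T₂ = 208 K, P₂ = 181 kPa.
For an ideal gas ΔU = nCvΔT with Cv = (5/2)R = 20.8 J/(mol·K).
ΔU = 2.72×20.8×(208−415) = -11700 J.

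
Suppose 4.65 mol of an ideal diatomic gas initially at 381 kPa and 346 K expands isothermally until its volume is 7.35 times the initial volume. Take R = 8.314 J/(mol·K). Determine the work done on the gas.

V₁ = nRT₁/P₁ = 4.65×8.314×346/381 = 35.1 L.
Isothermal: T stays 346 K; PV = const ⇒ V₂ = 258 L, P₂ = 51.8 kPa.
W = nRT ln(V₂/V₁) = 4.65×8.314×346×ln(7.35) = 26700 J.
Work done on the gas = −W_by = -26700 J.

-26700 J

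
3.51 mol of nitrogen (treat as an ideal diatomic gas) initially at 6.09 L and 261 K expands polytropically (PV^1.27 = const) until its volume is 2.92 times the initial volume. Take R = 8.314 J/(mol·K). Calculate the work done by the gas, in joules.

7090 J

P₁ = nRT₁/V₁ = 3.51×8.314×261/6.09 = 1250 kPa.
Polytropic n=1.27: T₂ = T₁(V₁/V₂)^(n−1) = 261×(0.342)^0.27 = 195 K; P₂ = P₁(V₁/V₂)^n = 321 kPa.
W = (P₁V₁−P₂V₂)/(n−1) = (1250×6.09−321×17.8)/0.27 = 7090 J.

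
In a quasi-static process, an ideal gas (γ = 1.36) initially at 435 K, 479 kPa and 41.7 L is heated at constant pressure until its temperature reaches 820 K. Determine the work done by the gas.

n = P₁V₁/(RT₁) = 479×41.7/(8.314×435) = 5.52 mol.
Isobaric: P stays 479 kPa; V/T = const ⇒ T₂ = 820 K, V₂ = 78.6 L.
W = PΔV = 479×(78.6−41.7) kPa·L = 17700 J.

17700 J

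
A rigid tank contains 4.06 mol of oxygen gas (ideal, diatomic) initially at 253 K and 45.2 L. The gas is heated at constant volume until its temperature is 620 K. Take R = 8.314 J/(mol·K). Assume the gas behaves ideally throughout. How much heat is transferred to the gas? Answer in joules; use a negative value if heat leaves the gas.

31000 J

P₁ = nRT₁/V₁ = 4.06×8.314×253/45.2 = 189 kPa.
Isochoric: V stays 45.2 L; P/T = const ⇒ T₂ = 620 K, P₂ = 463 kPa.
W = 0 (no volume change).
ΔU = nCvΔT = 4.06×20.8×(620−253) = 31000 J.
Q = ΔU = 31000 J.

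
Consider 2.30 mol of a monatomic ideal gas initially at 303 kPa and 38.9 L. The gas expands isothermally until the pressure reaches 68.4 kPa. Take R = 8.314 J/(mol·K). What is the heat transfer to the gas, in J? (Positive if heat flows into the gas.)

T₁ = P₁V₁/(nR) = 303×38.9/(2.30×8.314) = 616 K.
Isothermal: T stays 616 K; PV = const ⇒ V₂ = 172 L, P₂ = 68.4 kPa.
ΔU = 0 (ideal gas, T constant).
W = nRT ln(V₂/V₁) = 2.30×8.314×616×ln(4.43) = 17500 J.
Q = ΔU + W = 17500 J.

17500 J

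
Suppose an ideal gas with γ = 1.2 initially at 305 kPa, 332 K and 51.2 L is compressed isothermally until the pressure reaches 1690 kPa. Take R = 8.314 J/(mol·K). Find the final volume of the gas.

9.24 L

Isothermal: T stays 332 K; PV = const ⇒ V₂ = 9.24 L, P₂ = 1690 kPa.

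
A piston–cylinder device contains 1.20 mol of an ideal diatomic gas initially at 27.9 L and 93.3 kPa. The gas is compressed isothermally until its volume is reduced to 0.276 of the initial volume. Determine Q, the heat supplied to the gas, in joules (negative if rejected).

T₁ = P₁V₁/(nR) = 93.3×27.9/(1.20×8.314) = 261 K.
Isothermal: T stays 261 K; PV = const ⇒ V₂ = 7.70 L, P₂ = 338 kPa.
ΔU = 0 (ideal gas, T constant).
W = nRT ln(V₂/V₁) = 1.20×8.314×261×ln(0.276) = -3350 J.
Q = ΔU + W = -3350 J.

-3350 J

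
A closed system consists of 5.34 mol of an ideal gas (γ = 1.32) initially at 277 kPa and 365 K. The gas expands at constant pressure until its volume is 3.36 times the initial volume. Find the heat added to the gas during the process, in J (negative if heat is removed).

V₁ = nRT₁/P₁ = 5.34×8.314×365/277 = 58.5 L.
Isobaric: P stays 277 kPa; V/T = const ⇒ T₂ = 1230 K, V₂ = 197 L.
W = PΔV = 277×(197−58.5) kPa·L = 38200 J.
ΔU = nCvΔT = 5.34×26.0×(1230−365) = 120000 J.
Q = ΔU + W = nCpΔT = 158000 J.

158000 J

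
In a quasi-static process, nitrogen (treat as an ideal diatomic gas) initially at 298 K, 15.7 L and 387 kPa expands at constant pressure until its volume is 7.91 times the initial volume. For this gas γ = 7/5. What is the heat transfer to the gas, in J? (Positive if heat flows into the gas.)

n = P₁V₁/(RT₁) = 387×15.7/(8.314×298) = 2.45 mol.
Isobaric: P stays 387 kPa; V/T = const ⇒ T₂ = 2360 K, V₂ = 124 L.
W = PΔV = 387×(124−15.7) kPa·L = 42000 J.
ΔU = nCvΔT = 2.45×20.8×(2360−298) = 105000 J.
Q = ΔU + W = nCpΔT = 147000 J.

147000 J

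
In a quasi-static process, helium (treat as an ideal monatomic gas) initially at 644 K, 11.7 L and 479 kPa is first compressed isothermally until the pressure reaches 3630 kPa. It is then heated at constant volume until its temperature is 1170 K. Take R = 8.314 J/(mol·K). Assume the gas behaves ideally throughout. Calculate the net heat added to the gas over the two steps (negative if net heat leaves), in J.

n = P₁V₁/(RT₁) = 479×11.7/(8.314×644) = 1.05 mol.
Step 1 — Isothermal: T stays 644 K; PV = const ⇒ V₂ = 1.54 L, P₂ = 3630 kPa.
ΔU = 0 (ideal gas, T constant).
W = nRT ln(V₂/V₁) = 1.05×8.314×644×ln(0.132) = -11400 J.
Q = ΔU + W = -11400 J.
State after step 1: P = 3630 kPa, V = 1.54 L, T = 644 K.
Step 2 — Isochoric: V stays 1.54 L; P/T = const ⇒ T₂ = 1170 K, P₂ = 6590 kPa.
W = 0 (no volume change).
ΔU = nCvΔT = 1.05×12.5×(1170−644) = 6870 J.
Q = ΔU = 6870 J.
Net over both steps: W = -11400 J, Q = -4480 J, ΔU = 6870 J.

-4480 J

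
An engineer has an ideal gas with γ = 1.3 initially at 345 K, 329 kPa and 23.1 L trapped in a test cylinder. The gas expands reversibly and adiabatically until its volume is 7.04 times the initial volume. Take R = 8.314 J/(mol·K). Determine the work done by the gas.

11200 J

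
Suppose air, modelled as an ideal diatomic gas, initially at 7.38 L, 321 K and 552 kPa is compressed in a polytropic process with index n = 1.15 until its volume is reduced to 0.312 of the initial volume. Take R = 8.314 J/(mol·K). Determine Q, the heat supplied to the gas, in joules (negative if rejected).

-3240 J

n = P₁V₁/(RT₁) = 552×7.38/(8.314×321) = 1.53 mol.
Polytropic n=1.15: T₂ = T₁(V₁/V₂)^(n−1) = 321×(3.21)^0.15 = 382 K; P₂ = P₁(V₁/V₂)^n = 2110 kPa.
W = (P₁V₁−P₂V₂)/(n−1) = (552×7.38−2110×2.30)/0.15 = -5180 J.
ΔU = nCvΔT = 1.53×20.8×(382−321) = 1940 J.
Q = ΔU + W = -3240 J.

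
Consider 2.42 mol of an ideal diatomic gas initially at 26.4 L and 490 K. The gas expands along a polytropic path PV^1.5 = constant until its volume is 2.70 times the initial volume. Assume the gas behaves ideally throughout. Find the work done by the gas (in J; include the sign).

7720 J

P₁ = nRT₁/V₁ = 2.42×8.314×490/26.4 = 373 kPa.
Polytropic n=1.5: T₂ = T₁(V₁/V₂)^(n−1) = 490×(0.370)^0.50 = 298 K; P₂ = P₁(V₁/V₂)^n = 84.2 kPa.
W = (P₁V₁−P₂V₂)/(n−1) = (373×26.4−84.2×71.3)/0.50 = 7720 J.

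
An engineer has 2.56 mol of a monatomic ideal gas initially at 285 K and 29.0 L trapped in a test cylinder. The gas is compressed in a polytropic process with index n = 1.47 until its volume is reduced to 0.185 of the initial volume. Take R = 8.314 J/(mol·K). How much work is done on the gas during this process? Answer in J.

15600 J

P₁ = nRT₁/V₁ = 2.56×8.314×285/29.0 = 209 kPa.
Polytropic n=1.47: T₂ = T₁(V₁/V₂)^(n−1) = 285×(5.41)^0.47 = 630 K; P₂ = P₁(V₁/V₂)^n = 2500 kPa.
W = (P₁V₁−P₂V₂)/(n−1) = (209×29.0−2500×5.37)/0.47 = -15600 J.
Work done on the gas = −W_by = 15600 J.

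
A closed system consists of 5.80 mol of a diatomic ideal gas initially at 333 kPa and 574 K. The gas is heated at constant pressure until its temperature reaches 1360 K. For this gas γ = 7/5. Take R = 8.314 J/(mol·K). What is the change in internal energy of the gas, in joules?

V₁ = nRT₁/P₁ = 5.80×8.314×574/333 = 83.1 L.
Isobaric: P stays 333 kPa; V/T = const ⇒ T₂ = 1360 K, V₂ = 197 L.
For an ideal gas ΔU = nCvΔT with Cv = (5/2)R = 20.8 J/(mol·K).
ΔU = 5.80×20.8×(1360−574) = 94800 J.

94800 J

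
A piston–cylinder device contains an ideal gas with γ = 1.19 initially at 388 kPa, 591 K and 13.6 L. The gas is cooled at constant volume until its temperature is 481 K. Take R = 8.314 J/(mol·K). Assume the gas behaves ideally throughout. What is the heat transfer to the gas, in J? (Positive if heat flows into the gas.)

n = P₁V₁/(RT₁) = 388×13.6/(8.314×591) = 1.07 mol.
Isochoric: V stays 13.6 L; P/T = const ⇒ T₂ = 481 K, P₂ = 316 kPa.
W = 0 (no volume change).
ΔU = nCvΔT = 1.07×43.8×(481−591) = -5170 J.
Q = ΔU = -5170 J.

-5170 J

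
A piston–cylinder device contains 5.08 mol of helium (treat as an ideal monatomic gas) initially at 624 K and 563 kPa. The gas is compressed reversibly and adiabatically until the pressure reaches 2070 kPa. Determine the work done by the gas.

-27000 J

V₁ = nRT₁/P₁ = 5.08×8.314×624/563 = 46.8 L.
Adiabatic: T₂/T₁ = (P₂/P₁)^((γ−1)/γ) ⇒ T₂ = 624×(3.68)^0.400 = 1050 K; V₂ = 21.4 L.
ΔU = nCvΔT = 5.08×12.5×(1050−624) = 27000 J.
Q = 0 for an adiabatic process, so W = −ΔU = -27000 J.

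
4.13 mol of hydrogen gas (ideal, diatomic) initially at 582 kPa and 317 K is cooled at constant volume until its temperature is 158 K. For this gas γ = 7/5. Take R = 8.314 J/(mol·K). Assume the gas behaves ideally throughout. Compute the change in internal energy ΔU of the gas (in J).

V₁ = nRT₁/P₁ = 4.13×8.314×317/582 = 18.7 L.
Isochoric: V stays 18.7 L; P/T = const ⇒ T₂ = 158 K, P₂ = 290 kPa.
For an ideal gas ΔU = nCvΔT with Cv = (5/2)R = 20.8 J/(mol·K).
ΔU = 4.13×20.8×(158−317) = -13600 J.

-13600 J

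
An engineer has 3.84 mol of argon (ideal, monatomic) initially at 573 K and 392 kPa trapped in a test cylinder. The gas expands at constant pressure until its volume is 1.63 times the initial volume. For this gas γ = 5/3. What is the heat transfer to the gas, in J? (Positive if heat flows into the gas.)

28800 J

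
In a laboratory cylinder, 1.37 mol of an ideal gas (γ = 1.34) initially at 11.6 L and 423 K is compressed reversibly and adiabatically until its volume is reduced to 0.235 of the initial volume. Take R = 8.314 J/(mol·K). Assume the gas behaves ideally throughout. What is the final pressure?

2890 kPa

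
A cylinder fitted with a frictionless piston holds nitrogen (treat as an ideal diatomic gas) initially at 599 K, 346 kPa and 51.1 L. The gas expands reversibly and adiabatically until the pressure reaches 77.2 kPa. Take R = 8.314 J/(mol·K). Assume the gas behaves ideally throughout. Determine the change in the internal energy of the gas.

n = P₁V₁/(RT₁) = 346×51.1/(8.314×599) = 3.55 mol.
Adiabatic: T₂/T₁ = (P₂/P₁)^((γ−1)/γ) ⇒ T₂ = 599×(0.223)^0.286 = 390 K; V₂ = 149 L.
For an ideal gas ΔU = nCvΔT with Cv = (5/2)R = 20.8 J/(mol·K).
ΔU = 3.55×20.8×(390−599) = -15400 J.

-15400 J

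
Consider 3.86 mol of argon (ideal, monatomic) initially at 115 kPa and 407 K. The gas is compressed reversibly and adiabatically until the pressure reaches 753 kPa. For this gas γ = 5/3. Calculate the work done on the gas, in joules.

22000 J

V₁ = nRT₁/P₁ = 3.86×8.314×407/115 = 114 L.
Adiabatic: T₂/T₁ = (P₂/P₁)^((γ−1)/γ) ⇒ T₂ = 407×(6.55)^0.400 = 863 K; V₂ = 36.8 L.
ΔU = nCvΔT = 3.86×12.5×(863−407) = 22000 J.
Q = 0 for an adiabatic process, so W = −ΔU = -22000 J.
Work done on the gas = −W_by = 22000 J.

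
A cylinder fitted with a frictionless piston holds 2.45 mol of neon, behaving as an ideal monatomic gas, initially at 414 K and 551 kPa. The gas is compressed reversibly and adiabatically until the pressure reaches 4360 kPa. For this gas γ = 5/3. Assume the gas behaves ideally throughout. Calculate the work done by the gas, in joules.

-16300 J

V₁ = nRT₁/P₁ = 2.45×8.314×414/551 = 15.3 L.
Adiabatic: T₂/T₁ = (P₂/P₁)^((γ−1)/γ) ⇒ T₂ = 414×(7.91)^0.400 = 947 K; V₂ = 4.42 L.
ΔU = nCvΔT = 2.45×12.5×(947−414) = 16300 J.
Q = 0 for an adiabatic process, so W = −ΔU = -16300 J.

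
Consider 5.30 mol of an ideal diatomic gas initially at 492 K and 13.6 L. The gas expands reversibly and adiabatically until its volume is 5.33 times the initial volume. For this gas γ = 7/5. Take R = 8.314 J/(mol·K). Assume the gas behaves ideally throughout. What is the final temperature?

P₁ = nRT₁/V₁ = 5.30×8.314×492/13.6 = 1590 kPa.
Adiabatic: TV^(γ−1) = const ⇒ T₂ = 492×(0.188)^0.400 = 252 K; PV^γ = const ⇒ P₂ = 153 kPa.

252 K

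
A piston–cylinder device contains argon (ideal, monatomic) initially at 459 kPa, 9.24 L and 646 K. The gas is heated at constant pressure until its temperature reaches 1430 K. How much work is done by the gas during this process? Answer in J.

5150 J

n = P₁V₁/(RT₁) = 459×9.24/(8.314×646) = 0.790 mol.
Isobaric: P stays 459 kPa; V/T = const ⇒ T₂ = 1430 K, V₂ = 20.5 L.
W = PΔV = 459×(20.5−9.24) kPa·L = 5150 J.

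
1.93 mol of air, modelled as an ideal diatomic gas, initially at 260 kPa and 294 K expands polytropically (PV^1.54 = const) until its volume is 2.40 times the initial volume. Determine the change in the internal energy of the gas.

-4440 J

V₁ = nRT₁/P₁ = 1.93×8.314×294/260 = 18.1 L.
Polytropic n=1.54: T₂ = T₁(V₁/V₂)^(n−1) = 294×(0.417)^0.54 = 183 K; P₂ = P₁(V₁/V₂)^n = 67.5 kPa.
For an ideal gas ΔU = nCvΔT with Cv = (5/2)R = 20.8 J/(mol·K).
ΔU = 1.93×20.8×(183−294) = -4440 J.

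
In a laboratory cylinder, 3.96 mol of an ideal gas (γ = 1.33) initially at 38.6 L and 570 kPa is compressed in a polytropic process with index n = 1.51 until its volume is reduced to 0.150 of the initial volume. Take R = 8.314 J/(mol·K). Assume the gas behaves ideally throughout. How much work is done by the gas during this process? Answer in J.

T₁ = P₁V₁/(nR) = 570×38.6/(3.96×8.314) = 668 K.
Polytropic n=1.51: T₂ = T₁(V₁/V₂)^(n−1) = 668×(6.67)^0.51 = 1760 K; P₂ = P₁(V₁/V₂)^n = 10000 kPa.
W = (P₁V₁−P₂V₂)/(n−1) = (570×38.6−10000×5.79)/0.51 = -70400 J.

-70400 J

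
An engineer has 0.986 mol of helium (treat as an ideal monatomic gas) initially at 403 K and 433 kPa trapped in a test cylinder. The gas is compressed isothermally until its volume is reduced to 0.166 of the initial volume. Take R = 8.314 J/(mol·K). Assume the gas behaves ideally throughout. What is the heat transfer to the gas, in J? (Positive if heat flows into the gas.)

V₁ = nRT₁/P₁ = 0.986×8.314×403/433 = 7.63 L.
Isothermal: T stays 403 K; PV = const ⇒ V₂ = 1.27 L, P₂ = 2610 kPa.
ΔU = 0 (ideal gas, T constant).
W = nRT ln(V₂/V₁) = 0.986×8.314×403×ln(0.166) = -5930 J.
Q = ΔU + W = -5930 J.

-5930 J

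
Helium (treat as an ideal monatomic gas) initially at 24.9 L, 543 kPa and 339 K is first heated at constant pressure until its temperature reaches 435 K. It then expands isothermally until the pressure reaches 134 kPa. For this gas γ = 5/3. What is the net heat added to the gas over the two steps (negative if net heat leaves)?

n = P₁V₁/(RT₁) = 543×24.9/(8.314×339) = 4.80 mol.
Step 1 — Isobaric: P stays 543 kPa; V/T = const ⇒ T₂ = 435 K, V₂ = 32.0 L.
W = PΔV = 543×(32.0−24.9) kPa·L = 3830 J.
ΔU = nCvΔT = 4.80×12.5×(435−339) = 5740 J.
Q = ΔU + W = nCpΔT = 9570 J.
State after step 1: P = 543 kPa, V = 32.0 L, T = 435 K.
Step 2 — Isothermal: T stays 435 K; PV = const ⇒ V₂ = 129 L, P₂ = 134 kPa.
ΔU = 0 (ideal gas, T constant).
W = nRT ln(V₂/V₁) = 4.80×8.314×435×ln(4.05) = 24300 J.
Q = ΔU + W = 24300 J.
Net over both steps: W = 28100 J, Q = 33800 J, ΔU = 5740 J.

33800 J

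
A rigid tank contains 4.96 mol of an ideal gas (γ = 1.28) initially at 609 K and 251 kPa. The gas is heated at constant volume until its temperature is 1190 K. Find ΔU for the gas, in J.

85600 J

V₁ = nRT₁/P₁ = 4.96×8.314×609/251 = 100 L.
Isochoric: V stays 100 L; P/T = const ⇒ T₂ = 1190 K, P₂ = 490 kPa.
For an ideal gas ΔU = nCvΔT with Cv = R/(γ−1) = 29.7 J/(mol·K).
ΔU = 4.96×29.7×(1190−609) = 85600 J.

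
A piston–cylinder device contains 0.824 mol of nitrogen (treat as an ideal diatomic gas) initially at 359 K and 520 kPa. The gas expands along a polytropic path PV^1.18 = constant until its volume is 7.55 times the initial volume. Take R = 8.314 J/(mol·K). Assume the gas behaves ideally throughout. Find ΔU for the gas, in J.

V₁ = nRT₁/P₁ = 0.824×8.314×359/520 = 4.73 L.
Polytropic n=1.18: T₂ = T₁(V₁/V₂)^(n−1) = 359×(0.132)^0.18 = 249 K; P₂ = P₁(V₁/V₂)^n = 47.9 kPa.
For an ideal gas ΔU = nCvΔT with Cv = (5/2)R = 20.8 J/(mol·K).
ΔU = 0.824×20.8×(249−359) = -1880 J.

-1880 J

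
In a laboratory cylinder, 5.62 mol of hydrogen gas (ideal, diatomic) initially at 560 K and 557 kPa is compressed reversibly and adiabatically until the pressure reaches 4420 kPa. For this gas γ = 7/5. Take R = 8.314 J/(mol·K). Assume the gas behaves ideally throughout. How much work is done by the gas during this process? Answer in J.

V₁ = nRT₁/P₁ = 5.62×8.314×560/557 = 47.0 L.
Adiabatic: T₂/T₁ = (P₂/P₁)^((γ−1)/γ) ⇒ T₂ = 560×(7.94)^0.286 = 1010 K; V₂ = 10.7 L.
ΔU = nCvΔT = 5.62×20.8×(1010−560) = 52800 J.
Q = 0 for an adiabatic process, so W = −ΔU = -52800 J.

-52800 J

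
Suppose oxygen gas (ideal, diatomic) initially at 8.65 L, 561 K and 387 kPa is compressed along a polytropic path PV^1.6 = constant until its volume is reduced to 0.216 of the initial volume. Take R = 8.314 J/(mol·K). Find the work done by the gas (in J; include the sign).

-8410 J

n = P₁V₁/(RT₁) = 387×8.65/(8.314×561) = 0.718 mol.
Polytropic n=1.6: T₂ = T₁(V₁/V₂)^(n−1) = 561×(4.63)^0.60 = 1410 K; P₂ = P₁(V₁/V₂)^n = 4490 kPa.
W = (P₁V₁−P₂V₂)/(n−1) = (387×8.65−4490×1.87)/0.60 = -8410 J.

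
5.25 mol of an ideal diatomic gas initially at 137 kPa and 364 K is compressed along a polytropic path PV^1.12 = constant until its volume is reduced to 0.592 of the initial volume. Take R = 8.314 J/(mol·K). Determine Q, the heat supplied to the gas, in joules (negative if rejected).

V₁ = nRT₁/P₁ = 5.25×8.314×364/137 = 116 L.
Polytropic n=1.12: T₂ = T₁(V₁/V₂)^(n−1) = 364×(1.69)^0.12 = 388 K; P₂ = P₁(V₁/V₂)^n = 246 kPa.
W = (P₁V₁−P₂V₂)/(n−1) = (137×116−246×68.7)/0.12 = -8600 J.
ΔU = nCvΔT = 5.25×20.8×(388−364) = 2580 J.
Q = ΔU + W = -6020 J.

-6020 J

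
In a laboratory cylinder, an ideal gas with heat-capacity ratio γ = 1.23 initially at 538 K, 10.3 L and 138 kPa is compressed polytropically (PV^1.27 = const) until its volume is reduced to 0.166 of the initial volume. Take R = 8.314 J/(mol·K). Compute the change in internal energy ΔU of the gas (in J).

3860 J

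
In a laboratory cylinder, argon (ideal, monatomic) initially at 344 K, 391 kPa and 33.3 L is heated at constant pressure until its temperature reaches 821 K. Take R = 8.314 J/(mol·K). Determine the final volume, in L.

Isobaric: P stays 391 kPa; V/T = const ⇒ T₂ = 821 K, V₂ = 79.5 L.

79.5 L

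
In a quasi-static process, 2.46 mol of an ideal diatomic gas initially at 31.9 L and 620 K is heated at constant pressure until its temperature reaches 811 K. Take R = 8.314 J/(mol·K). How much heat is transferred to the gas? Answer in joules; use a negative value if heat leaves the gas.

P₁ = nRT₁/V₁ = 2.46×8.314×620/31.9 = 398 kPa.
Isobaric: P stays 398 kPa; V/T = const ⇒ T₂ = 811 K, V₂ = 41.7 L.
W = PΔV = 398×(41.7−31.9) kPa·L = 3910 J.
ΔU = nCvΔT = 2.46×20.8×(811−620) = 9770 J.
Q = ΔU + W = nCpΔT = 13700 J.

13700 J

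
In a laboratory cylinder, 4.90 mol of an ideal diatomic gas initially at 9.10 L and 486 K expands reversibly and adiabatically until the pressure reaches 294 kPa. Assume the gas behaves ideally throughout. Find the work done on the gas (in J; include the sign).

P₁ = nRT₁/V₁ = 4.90×8.314×486/9.10 = 2180 kPa.
Adiabatic: T₂/T₁ = (P₂/P₁)^((γ−1)/γ) ⇒ T₂ = 486×(0.135)^0.286 = 274 K; V₂ = 38.0 L.
ΔU = nCvΔT = 4.90×20.8×(274−486) = -21600 J.
Q = 0 for an adiabatic process, so W = −ΔU = 21600 J.
Work done on the gas = −W_by = -21600 J.

-21600 J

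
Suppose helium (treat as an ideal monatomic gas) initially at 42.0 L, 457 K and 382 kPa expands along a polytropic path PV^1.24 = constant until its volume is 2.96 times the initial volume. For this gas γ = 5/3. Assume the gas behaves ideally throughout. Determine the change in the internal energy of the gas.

-5520 J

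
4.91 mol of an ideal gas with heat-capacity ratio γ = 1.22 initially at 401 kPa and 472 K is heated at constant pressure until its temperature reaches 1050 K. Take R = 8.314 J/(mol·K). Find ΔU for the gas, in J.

107000 J

V₁ = nRT₁/P₁ = 4.91×8.314×472/401 = 48.0 L.
Isobaric: P stays 401 kPa; V/T = const ⇒ T₂ = 1050 K, V₂ = 107 L.
For an ideal gas ΔU = nCvΔT with Cv = R/(γ−1) = 37.8 J/(mol·K).
ΔU = 4.91×37.8×(1050−472) = 107000 J.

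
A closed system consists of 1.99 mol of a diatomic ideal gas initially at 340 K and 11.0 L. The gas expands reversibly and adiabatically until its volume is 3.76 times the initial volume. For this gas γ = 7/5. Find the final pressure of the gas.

P₁ = nRT₁/V₁ = 1.99×8.314×340/11.0 = 511 kPa.
Adiabatic: TV^(γ−1) = const ⇒ T₂ = 340×(0.266)^0.400 = 200 K; PV^γ = const ⇒ P₂ = 80.1 kPa.

80.1 kPa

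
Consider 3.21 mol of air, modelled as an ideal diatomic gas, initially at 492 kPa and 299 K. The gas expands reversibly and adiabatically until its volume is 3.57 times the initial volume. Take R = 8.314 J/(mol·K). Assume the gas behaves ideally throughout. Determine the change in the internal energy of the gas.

V₁ = nRT₁/P₁ = 3.21×8.314×299/492 = 16.2 L.
Adiabatic: TV^(γ−1) = const ⇒ T₂ = 299×(0.280)^0.400 = 180 K; PV^γ = const ⇒ P₂ = 82.8 kPa.
For an ideal gas ΔU = nCvΔT with Cv = (5/2)R = 20.8 J/(mol·K).
ΔU = 3.21×20.8×(180−299) = -7960 J.

-7960 J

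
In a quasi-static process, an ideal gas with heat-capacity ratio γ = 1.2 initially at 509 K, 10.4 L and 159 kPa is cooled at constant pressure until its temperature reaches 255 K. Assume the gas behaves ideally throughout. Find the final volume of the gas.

Isobaric: P stays 159 kPa; V/T = const ⇒ T₂ = 255 K, V₂ = 5.21 L.

5.21 L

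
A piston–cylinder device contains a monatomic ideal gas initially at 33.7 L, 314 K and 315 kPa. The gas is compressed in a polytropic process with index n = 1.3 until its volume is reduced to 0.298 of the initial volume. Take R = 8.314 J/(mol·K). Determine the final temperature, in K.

452 K

Polytropic n=1.3: T₂ = T₁(V₁/V₂)^(n−1) = 314×(3.36)^0.30 = 452 K; P₂ = P₁(V₁/V₂)^n = 1520 kPa.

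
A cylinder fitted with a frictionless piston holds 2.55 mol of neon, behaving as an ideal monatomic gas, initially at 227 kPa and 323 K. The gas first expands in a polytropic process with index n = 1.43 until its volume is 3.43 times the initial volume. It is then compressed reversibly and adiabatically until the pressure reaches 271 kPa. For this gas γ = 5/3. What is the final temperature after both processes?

V₁ = nRT₁/P₁ = 2.55×8.314×323/227 = 30.2 L.
Step 1 — Polytropic n=1.43: T₂ = T₁(V₁/V₂)^(n−1) = 323×(0.292)^0.43 = 190 K; P₂ = P₁(V₁/V₂)^n = 39.0 kPa.
W = (P₁V₁−P₂V₂)/(n−1) = (227×30.2−39.0×103)/0.43 = 6550 J.
ΔU = nCvΔT = 2.55×12.5×(190−323) = -4230 J.
Q = ΔU + W = 2330 J.
State after step 1: P = 39.0 kPa, V = 103 L, T = 190 K.
Step 2 — Adiabatic: T₂/T₁ = (P₂/P₁)^((γ−1)/γ) ⇒ T₂ = 190×(6.96)^0.400 = 413 K; V₂ = 32.3 L.
ΔU = nCvΔT = 2.55×12.5×(413−190) = 7090 J.
Q = 0 for an adiabatic process, so W = −ΔU = -7090 J.
Net over both steps: W = -538 J, Q = 2330 J, ΔU = 2860 J.

413 K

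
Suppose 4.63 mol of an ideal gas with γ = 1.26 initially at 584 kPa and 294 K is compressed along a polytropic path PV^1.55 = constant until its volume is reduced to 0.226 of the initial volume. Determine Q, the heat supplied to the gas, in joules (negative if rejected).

V₁ = nRT₁/P₁ = 4.63×8.314×294/584 = 19.4 L.
Polytropic n=1.55: T₂ = T₁(V₁/V₂)^(n−1) = 294×(4.42)^0.55 = 666 K; P₂ = P₁(V₁/V₂)^n = 5860 kPa.
W = (P₁V₁−P₂V₂)/(n−1) = (584×19.4−5860×4.38)/0.55 = -26000 J.
ΔU = nCvΔT = 4.63×32.0×(666−294) = 55100 J.
Q = ΔU + W = 29100 J.

29100 J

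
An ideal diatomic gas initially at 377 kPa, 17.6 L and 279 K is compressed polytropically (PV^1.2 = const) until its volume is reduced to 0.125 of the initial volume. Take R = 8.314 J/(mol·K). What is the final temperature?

423 K

Polytropic n=1.2: T₂ = T₁(V₁/V₂)^(n−1) = 279×(8.00)^0.20 = 423 K; P₂ = P₁(V₁/V₂)^n = 4570 kPa.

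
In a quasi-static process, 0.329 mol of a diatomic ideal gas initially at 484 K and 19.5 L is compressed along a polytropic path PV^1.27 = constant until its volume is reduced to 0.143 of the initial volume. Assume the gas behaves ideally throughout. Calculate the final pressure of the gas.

P₁ = nRT₁/V₁ = 0.329×8.314×484/19.5 = 67.9 kPa.
Polytropic n=1.27: T₂ = T₁(V₁/V₂)^(n−1) = 484×(6.99)^0.27 = 818 K; P₂ = P₁(V₁/V₂)^n = 803 kPa.

803 kPa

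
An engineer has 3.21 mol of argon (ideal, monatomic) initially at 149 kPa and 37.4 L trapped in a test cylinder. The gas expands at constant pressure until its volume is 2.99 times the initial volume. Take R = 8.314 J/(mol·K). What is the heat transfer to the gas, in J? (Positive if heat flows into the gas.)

T₁ = P₁V₁/(nR) = 149×37.4/(3.21×8.314) = 209 K.
Isobaric: P stays 149 kPa; V/T = const ⇒ T₂ = 624 K, V₂ = 112 L.
W = PΔV = 149×(112−37.4) kPa·L = 11100 J.
ΔU = nCvΔT = 3.21×12.5×(624−209) = 16600 J.
Q = ΔU + W = nCpΔT = 27700 J.

27700 J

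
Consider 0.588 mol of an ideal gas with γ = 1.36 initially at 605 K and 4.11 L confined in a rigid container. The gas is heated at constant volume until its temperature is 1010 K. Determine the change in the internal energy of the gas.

5500 J

P₁ = nRT₁/V₁ = 0.588×8.314×605/4.11 = 720 kPa.
Isochoric: V stays 4.11 L; P/T = const ⇒ T₂ = 1010 K, P₂ = 1200 kPa.
For an ideal gas ΔU = nCvΔT with Cv = R/(γ−1) = 23.1 J/(mol·K).
ΔU = 0.588×23.1×(1010−605) = 5500 J.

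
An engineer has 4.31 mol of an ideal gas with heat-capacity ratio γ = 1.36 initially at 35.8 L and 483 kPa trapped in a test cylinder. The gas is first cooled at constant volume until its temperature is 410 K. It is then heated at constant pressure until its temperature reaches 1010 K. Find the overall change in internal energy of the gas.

52500 J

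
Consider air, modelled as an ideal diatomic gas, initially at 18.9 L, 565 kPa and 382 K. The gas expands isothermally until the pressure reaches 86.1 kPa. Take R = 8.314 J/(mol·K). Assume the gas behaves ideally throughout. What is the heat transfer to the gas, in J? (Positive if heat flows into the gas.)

20100 J

n = P₁V₁/(RT₁) = 565×18.9/(8.314×382) = 3.36 mol.
Isothermal: T stays 382 K; PV = const ⇒ V₂ = 124 L, P₂ = 86.1 kPa.
ΔU = 0 (ideal gas, T constant).
W = nRT ln(V₂/V₁) = 3.36×8.314×382×ln(6.56) = 20100 J.
Q = ΔU + W = 20100 J.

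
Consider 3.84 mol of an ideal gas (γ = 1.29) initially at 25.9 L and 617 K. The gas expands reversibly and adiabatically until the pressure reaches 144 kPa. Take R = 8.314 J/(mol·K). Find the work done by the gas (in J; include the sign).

21200 J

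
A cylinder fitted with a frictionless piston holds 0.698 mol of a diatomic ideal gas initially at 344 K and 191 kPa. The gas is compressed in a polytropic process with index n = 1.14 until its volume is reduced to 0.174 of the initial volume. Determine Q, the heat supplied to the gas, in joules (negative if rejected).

-2570 J

V₁ = nRT₁/P₁ = 0.698×8.314×344/191 = 10.5 L.
Polytropic n=1.14: T₂ = T₁(V₁/V₂)^(n−1) = 344×(5.75)^0.14 = 439 K; P₂ = P₁(V₁/V₂)^n = 1400 kPa.
W = (P₁V₁−P₂V₂)/(n−1) = (191×10.5−1400×1.82)/0.14 = -3960 J.
ΔU = nCvΔT = 0.698×20.8×(439−344) = 1380 J.
Q = ΔU + W = -2570 J.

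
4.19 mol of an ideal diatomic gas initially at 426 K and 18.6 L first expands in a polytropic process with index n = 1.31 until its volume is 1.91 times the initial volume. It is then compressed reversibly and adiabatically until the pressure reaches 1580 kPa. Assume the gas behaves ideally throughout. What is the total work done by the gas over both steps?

-7960 J

P₁ = nRT₁/V₁ = 4.19×8.314×426/18.6 = 798 kPa.
Step 1 — Polytropic n=1.31: T₂ = T₁(V₁/V₂)^(n−1) = 426×(0.524)^0.31 = 349 K; P₂ = P₁(V₁/V₂)^n = 342 kPa.
W = (P₁V₁−P₂V₂)/(n−1) = (798×18.6−342×35.5)/0.31 = 8700 J.
ΔU = nCvΔT = 4.19×20.8×(349−426) = -6740 J.
Q = ΔU + W = 1960 J.
State after step 1: P = 342 kPa, V = 35.5 L, T = 349 K.
Step 2 — Adiabatic: T₂/T₁ = (P₂/P₁)^((γ−1)/γ) ⇒ T₂ = 349×(4.62)^0.286 = 540 K; V₂ = 11.9 L.
ΔU = nCvΔT = 4.19×20.8×(540−349) = 16700 J.
Q = 0 for an adiabatic process, so W = −ΔU = -16700 J.
Net over both steps: W = -7960 J, Q = 1960 J, ΔU = 9910 J.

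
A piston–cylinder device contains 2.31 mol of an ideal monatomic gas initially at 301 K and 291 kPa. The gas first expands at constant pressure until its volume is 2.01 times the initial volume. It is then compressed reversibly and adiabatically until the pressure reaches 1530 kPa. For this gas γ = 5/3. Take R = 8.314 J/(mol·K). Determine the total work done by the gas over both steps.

-10600 J

V₁ = nRT₁/P₁ = 2.31×8.314×301/291 = 19.9 L.
Step 1 — Isobaric: P stays 291 kPa; V/T = const ⇒ T₂ = 605 K, V₂ = 39.9 L.
W = PΔV = 291×(39.9−19.9) kPa·L = 5840 J.
ΔU = nCvΔT = 2.31×12.5×(605−301) = 8760 J.
Q = ΔU + W = nCpΔT = 14600 J.
State after step 1: P = 291 kPa, V = 39.9 L, T = 605 K.
Step 2 — Adiabatic: T₂/T₁ = (P₂/P₁)^((γ−1)/γ) ⇒ T₂ = 605×(5.26)^0.400 = 1180 K; V₂ = 14.8 L.
ΔU = nCvΔT = 2.31×12.5×(1180−605) = 16400 J.
Q = 0 for an adiabatic process, so W = −ΔU = -16400 J.
Net over both steps: W = -10600 J, Q = 14600 J, ΔU = 25200 J.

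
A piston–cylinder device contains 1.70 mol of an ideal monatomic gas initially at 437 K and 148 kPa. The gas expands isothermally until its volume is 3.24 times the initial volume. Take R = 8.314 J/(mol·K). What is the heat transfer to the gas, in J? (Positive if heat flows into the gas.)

7260 J

V₁ = nRT₁/P₁ = 1.70×8.314×437/148 = 41.7 L.
Isothermal: T stays 437 K; PV = const ⇒ V₂ = 135 L, P₂ = 45.7 kPa.
ΔU = 0 (ideal gas, T constant).
W = nRT ln(V₂/V₁) = 1.70×8.314×437×ln(3.24) = 7260 J.
Q = ΔU + W = 7260 J.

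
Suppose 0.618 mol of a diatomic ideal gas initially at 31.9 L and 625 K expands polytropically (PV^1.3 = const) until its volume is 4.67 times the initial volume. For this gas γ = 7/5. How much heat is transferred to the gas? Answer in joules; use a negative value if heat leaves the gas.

P₁ = nRT₁/V₁ = 0.618×8.314×625/31.9 = 101 kPa.
Polytropic n=1.3: T₂ = T₁(V₁/V₂)^(n−1) = 625×(0.214)^0.30 = 394 K; P₂ = P₁(V₁/V₂)^n = 13.6 kPa.
W = (P₁V₁−P₂V₂)/(n−1) = (101×31.9−13.6×149)/0.30 = 3960 J.
ΔU = nCvΔT = 0.618×20.8×(394−625) = -2970 J.
Q = ΔU + W = 991 J.

991 J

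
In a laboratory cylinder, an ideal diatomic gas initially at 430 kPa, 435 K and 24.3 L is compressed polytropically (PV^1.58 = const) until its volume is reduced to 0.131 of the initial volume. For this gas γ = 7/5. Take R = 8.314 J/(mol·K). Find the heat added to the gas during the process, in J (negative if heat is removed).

18200 J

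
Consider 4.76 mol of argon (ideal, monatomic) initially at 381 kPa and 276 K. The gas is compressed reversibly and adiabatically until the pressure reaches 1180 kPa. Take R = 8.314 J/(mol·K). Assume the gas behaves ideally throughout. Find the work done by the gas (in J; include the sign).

V₁ = nRT₁/P₁ = 4.76×8.314×276/381 = 28.7 L.
Adiabatic: T₂/T₁ = (P₂/P₁)^((γ−1)/γ) ⇒ T₂ = 276×(3.10)^0.400 = 434 K; V₂ = 14.5 L.
ΔU = nCvΔT = 4.76×12.5×(434−276) = 9370 J.
Q = 0 for an adiabatic process, so W = −ΔU = -9370 J.

-9370 J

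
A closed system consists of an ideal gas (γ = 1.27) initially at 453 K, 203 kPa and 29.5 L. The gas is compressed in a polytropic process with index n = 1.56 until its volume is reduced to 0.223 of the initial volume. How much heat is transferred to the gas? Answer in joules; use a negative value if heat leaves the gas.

n = P₁V₁/(RT₁) = 203×29.5/(8.314×453) = 1.59 mol.
Polytropic n=1.56: T₂ = T₁(V₁/V₂)^(n−1) = 453×(4.48)^0.56 = 1050 K; P₂ = P₁(V₁/V₂)^n = 2110 kPa.
W = (P₁V₁−P₂V₂)/(n−1) = (203×29.5−2110×6.58)/0.56 = -14100 J.
ΔU = nCvΔT = 1.59×30.8×(1050−453) = 29200 J.
Q = ΔU + W = 15100 J.

15100 J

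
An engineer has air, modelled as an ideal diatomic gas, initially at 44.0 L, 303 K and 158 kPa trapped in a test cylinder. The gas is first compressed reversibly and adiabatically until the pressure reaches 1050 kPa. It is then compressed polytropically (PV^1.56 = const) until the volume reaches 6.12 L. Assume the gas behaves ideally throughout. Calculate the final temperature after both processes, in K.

n = P₁V₁/(RT₁) = 158×44.0/(8.314×303) = 2.76 mol.
Step 1 — Adiabatic: T₂/T₁ = (P₂/P₁)^((γ−1)/γ) ⇒ T₂ = 303×(6.65)^0.286 = 521 K; V₂ = 11.4 L.
ΔU = nCvΔT = 2.76×20.8×(521−303) = 12500 J.
Q = 0 for an adiabatic process, so W = −ΔU = -12500 J.
State after step 1: P = 1050 kPa, V = 11.4 L, T = 521 K.
Step 2 — Polytropic n=1.56: T₂ = T₁(V₁/V₂)^(n−1) = 521×(1.86)^0.56 = 737 K; P₂ = P₁(V₁/V₂)^n = 2760 kPa.
W = (P₁V₁−P₂V₂)/(n−1) = (1050×11.4−2760×6.12)/0.56 = -8850 J.
ΔU = nCvΔT = 2.76×20.8×(737−521) = 12400 J.
Q = ΔU + W = 3540 J.
Net over both steps: W = -21300 J, Q = 3540 J, ΔU = 24900 J.

737 K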